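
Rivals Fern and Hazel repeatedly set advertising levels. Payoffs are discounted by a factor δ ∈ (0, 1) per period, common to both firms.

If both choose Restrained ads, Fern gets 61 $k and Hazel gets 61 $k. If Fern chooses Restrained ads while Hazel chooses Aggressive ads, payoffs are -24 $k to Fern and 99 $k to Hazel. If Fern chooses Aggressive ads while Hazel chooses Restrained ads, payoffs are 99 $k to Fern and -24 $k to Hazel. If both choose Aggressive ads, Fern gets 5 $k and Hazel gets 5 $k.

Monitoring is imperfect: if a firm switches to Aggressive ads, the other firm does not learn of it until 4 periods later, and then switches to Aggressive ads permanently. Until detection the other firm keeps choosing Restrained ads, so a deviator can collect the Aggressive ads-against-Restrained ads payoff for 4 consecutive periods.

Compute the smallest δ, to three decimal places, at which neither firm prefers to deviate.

0.797

The best deviation is to choose Aggressive ads for all 4 undetected periods, earning 99 each, then 5 forever once detected.
Deviation value: 99(1−δ^4)/(1−δ) + 5δ^4/(1−δ); cooperation value: 61/(1−δ).
IC: 61 ≥ 99(1−δ^4) + 5δ^4 = 99 − 94δ^4.
So δ^4 ≥ 38/94 = 19/47, giving δ ≥ (19/47)^(1/4) ≈ 0.797.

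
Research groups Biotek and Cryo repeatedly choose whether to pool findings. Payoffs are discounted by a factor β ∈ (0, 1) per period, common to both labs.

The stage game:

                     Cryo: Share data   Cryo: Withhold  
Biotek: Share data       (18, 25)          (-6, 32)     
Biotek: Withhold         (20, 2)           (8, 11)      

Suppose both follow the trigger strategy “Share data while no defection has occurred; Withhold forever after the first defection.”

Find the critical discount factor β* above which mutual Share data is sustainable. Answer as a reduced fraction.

1/3

Biotek: cooperation gives 18 each period; deviation gives 20 once then 8 forever.
  18/(1−β) ≥ 20 + 8β/(1−β) ⇒ β ≥ 2/12 = 1/6.
Cryo: cooperation gives 25 each period; deviation gives 32 once then 11 forever.
  β ≥ 7/21 = 1/3.
Both must hold, so the binding constraint is Cryo's: β ≥ 1/3.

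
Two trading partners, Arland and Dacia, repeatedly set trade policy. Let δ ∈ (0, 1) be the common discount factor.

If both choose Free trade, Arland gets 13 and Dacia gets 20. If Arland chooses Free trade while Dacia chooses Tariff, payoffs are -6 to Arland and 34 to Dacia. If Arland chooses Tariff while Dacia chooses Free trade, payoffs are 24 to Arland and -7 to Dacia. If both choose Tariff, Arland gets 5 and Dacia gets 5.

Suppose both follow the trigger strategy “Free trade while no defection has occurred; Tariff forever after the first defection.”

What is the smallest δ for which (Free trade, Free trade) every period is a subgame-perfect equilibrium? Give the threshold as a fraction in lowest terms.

For Arland: deviation gain 24−13 = 11, per-period punishment loss 13−5 = 8. IC gives δ ≥ 11/19.
For Dacia: gain 14, loss 15 per period, so δ ≥ 14/29.
The tighter constraint is Arland's, so cooperation needs δ ≥ 11/19.

11/19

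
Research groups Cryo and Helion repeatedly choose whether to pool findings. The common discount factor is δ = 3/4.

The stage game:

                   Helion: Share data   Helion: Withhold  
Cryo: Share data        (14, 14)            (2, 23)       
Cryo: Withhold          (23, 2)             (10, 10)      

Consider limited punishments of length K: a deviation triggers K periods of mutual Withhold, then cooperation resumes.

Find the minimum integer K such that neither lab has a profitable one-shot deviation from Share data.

5

No profitable deviation requires (14−10)(δ+…+δ^K) ≥ 23−14, i.e. δ+…+δ^K ≥ 9/4 ≈ 2.2500.
With δ = 3/4, the partial sums are K=1: 0.7500, K=2: 1.3125, K=3: 1.7344, K=4: 2.0508, K=5: 2.2881.
K = 5 is the first length at which the sum reaches 2.2500.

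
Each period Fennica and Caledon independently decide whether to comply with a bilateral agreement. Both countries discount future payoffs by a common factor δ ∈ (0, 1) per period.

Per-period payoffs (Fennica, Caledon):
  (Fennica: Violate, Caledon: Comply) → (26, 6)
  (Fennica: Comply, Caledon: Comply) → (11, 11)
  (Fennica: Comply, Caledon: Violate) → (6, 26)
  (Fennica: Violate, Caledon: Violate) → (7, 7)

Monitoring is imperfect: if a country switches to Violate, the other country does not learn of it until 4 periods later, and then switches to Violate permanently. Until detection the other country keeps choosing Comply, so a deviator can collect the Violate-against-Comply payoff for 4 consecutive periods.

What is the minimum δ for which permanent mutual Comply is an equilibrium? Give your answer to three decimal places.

0.943

A deviator earns 26 for 4 periods, then 7 forever; cooperating earns 11 forever. Multiplying the IC by (1−δ):
11 ≥ 26(1−δ^4) + 7δ^4, so 19·δ^4 ≥ 15 and δ^4 ≥ 15/19.
δ ≥ (15/19)^(1/4) ≈ 0.943.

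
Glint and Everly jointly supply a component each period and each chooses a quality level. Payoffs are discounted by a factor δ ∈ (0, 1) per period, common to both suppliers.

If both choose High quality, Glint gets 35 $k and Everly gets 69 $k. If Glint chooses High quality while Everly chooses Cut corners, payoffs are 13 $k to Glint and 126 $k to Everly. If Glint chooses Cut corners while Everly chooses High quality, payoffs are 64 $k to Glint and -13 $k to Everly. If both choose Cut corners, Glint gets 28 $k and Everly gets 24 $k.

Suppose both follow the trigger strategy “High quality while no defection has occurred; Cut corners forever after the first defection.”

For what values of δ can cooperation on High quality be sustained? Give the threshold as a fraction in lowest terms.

Glint's threshold: (64−35)/(64−28) = 29/36.
Everly's threshold: (126−69)/(126−24) = 19/34.
29/36 > 19/34, so Glint binds and δ* = 29/36.

29/36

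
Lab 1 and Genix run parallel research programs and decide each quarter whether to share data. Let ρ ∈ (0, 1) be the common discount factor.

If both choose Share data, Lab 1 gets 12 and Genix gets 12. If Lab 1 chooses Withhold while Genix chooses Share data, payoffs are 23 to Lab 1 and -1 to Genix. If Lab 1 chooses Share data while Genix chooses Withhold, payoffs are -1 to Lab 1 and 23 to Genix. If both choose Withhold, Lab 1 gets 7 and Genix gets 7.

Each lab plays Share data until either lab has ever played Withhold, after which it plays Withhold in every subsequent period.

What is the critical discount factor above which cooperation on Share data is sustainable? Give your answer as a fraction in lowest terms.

One-period gain from deviating is 23 − 12 = 11. The loss is 12 − 7 = 5 in every subsequent period, with present value 5·ρ/(1−ρ).
Deviation is unprofitable when 5·ρ/(1−ρ) ≥ 11, i.e. ρ/(1−ρ) ≥ 11/5.
Equivalently ρ ≥ 11/(11+5) = 11/16.

11/16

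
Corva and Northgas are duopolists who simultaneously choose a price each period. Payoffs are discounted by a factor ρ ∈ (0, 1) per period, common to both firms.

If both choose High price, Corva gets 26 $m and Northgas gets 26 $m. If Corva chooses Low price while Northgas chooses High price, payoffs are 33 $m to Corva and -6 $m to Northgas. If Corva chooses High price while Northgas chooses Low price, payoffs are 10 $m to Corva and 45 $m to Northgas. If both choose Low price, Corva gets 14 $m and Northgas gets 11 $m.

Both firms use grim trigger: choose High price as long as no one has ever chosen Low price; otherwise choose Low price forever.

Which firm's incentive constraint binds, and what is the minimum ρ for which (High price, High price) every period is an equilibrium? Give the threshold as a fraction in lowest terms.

Northgas; ρ ≥ 19/34

For Corva: deviation gain 33−26 = 7, per-period punishment loss 26−14 = 12. IC gives ρ ≥ 7/19.
For Northgas: gain 19, loss 15 per period, so ρ ≥ 19/34.
The tighter constraint is Northgas's, so cooperation needs ρ ≥ 19/34.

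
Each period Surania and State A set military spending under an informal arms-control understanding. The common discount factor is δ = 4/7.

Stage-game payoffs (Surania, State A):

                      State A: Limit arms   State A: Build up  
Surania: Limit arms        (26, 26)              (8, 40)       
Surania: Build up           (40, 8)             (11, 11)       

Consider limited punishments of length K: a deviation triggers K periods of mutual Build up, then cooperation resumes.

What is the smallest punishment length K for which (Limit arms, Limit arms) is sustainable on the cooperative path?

3

IC: δ(1−δ^K)/(1−δ) ≥ (40−26)/(26−11) = 14/15.
With δ = 4/7: need 1 − δ^K ≥ 14/15·(1−4/7)/(4/7), i.e. δ^K ≤ 0.3000.
Since (4/7)^2 = 0.3265 and (4/7)^3 = 0.1866, the smallest such K is 3.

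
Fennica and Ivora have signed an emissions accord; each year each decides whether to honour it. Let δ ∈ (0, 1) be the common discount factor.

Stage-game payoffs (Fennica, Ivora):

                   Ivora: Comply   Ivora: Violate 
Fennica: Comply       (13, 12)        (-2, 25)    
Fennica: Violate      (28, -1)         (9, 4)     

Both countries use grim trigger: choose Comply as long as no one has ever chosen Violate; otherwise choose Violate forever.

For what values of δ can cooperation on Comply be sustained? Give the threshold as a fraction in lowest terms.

Fennica's threshold: (28−13)/(28−9) = 15/19.
Ivora's threshold: (25−12)/(25−4) = 13/21.
15/19 > 13/21, so Fennica binds and δ* = 15/19.

15/19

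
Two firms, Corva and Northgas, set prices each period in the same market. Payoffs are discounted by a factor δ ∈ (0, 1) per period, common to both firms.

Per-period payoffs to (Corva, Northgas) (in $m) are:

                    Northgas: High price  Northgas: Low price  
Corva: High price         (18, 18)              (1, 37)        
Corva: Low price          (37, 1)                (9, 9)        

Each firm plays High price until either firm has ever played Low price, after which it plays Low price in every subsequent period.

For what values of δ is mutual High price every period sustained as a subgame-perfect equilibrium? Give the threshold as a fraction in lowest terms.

19/28

18/(1−δ) ≥ 37 + 9δ/(1−δ)
18 ≥ 37 − 28δ
δ ≥ 19/28.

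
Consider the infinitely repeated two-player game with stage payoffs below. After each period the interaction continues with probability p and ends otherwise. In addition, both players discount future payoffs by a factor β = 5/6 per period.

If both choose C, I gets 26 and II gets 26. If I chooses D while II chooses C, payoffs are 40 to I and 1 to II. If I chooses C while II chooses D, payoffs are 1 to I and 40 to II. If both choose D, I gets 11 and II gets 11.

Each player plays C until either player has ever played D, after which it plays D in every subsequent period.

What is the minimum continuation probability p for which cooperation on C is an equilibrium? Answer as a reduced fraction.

Expected continuation weight on next period's payoff is β·p = 5/6·p, which plays the role of the discount factor.
Cooperation requires 5/6·p ≥ (40−26)/(40−11) = 14/29, hence p ≥ 84/145.

84/145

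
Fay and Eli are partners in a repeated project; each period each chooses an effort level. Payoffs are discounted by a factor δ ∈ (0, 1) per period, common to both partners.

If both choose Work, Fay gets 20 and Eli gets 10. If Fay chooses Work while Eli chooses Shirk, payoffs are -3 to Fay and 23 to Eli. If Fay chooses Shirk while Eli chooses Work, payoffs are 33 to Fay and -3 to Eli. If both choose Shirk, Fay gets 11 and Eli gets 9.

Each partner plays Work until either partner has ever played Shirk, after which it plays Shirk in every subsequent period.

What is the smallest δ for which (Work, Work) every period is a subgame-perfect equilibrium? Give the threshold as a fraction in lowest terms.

13/14

For Fay: deviation gain 33−20 = 13, per-period punishment loss 20−11 = 9. IC gives δ ≥ 13/22.
For Eli: gain 13, loss 1 per period, so δ ≥ 13/14.
The tighter constraint is Eli's, so cooperation needs δ ≥ 13/14.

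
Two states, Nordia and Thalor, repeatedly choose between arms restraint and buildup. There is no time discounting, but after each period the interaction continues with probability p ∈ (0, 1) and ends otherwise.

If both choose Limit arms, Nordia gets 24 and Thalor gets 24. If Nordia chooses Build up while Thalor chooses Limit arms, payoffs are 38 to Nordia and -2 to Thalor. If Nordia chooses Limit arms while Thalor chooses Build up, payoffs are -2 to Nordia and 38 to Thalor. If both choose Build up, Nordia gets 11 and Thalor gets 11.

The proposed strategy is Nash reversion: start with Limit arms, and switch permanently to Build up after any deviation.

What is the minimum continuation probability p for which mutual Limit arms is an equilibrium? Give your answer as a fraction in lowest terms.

With no time discounting, the continuation probability p plays the role of the discount factor.
Grim-trigger IC: 24/(1−p) ≥ 38 + 11p/(1−p) ⇒ p ≥ (38−24)/(38−11) = 14/27.

14/27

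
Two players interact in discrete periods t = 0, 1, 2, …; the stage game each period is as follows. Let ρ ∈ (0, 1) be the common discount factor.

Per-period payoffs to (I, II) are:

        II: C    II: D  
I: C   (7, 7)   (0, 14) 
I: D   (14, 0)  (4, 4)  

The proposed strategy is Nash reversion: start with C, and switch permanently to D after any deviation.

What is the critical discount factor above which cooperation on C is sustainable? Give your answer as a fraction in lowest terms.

7/(1−ρ) ≥ 14 + 4ρ/(1−ρ)
7 ≥ 14 − 10ρ
ρ ≥ 7/10.

7/10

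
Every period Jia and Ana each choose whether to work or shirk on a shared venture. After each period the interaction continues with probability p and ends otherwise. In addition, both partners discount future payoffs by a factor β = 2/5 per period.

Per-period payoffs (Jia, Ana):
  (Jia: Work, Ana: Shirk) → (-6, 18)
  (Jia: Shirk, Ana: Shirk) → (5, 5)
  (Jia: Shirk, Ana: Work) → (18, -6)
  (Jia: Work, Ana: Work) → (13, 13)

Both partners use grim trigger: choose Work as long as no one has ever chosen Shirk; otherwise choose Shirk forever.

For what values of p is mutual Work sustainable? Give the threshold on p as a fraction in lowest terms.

Expected continuation weight on next period's payoff is β·p = 2/5·p, which plays the role of the discount factor.
Cooperation requires 2/5·p ≥ (18−13)/(18−5) = 5/13, hence p ≥ 25/26.

25/26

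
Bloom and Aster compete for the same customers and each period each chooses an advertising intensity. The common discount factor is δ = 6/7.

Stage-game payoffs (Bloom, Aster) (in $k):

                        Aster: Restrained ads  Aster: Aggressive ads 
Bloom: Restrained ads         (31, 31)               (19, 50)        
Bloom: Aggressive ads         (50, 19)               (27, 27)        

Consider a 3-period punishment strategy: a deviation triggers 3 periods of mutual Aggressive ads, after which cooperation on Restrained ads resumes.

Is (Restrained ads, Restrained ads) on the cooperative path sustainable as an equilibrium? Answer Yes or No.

A one-shot deviation gives 50 now, then 27 for 3 periods, then back to 31.
Gain from deviating: (50−31) today; loss: (31−27) in each of the next 3 periods.
No-deviation condition: (31−27)(δ+…+δ^3) ≥ 50−31, i.e. δ+…+δ^3 ≥ 19/4.
At δ = 6/7: δ+…+δ^3 = 2.2216 < 4.7500.
So cooperation is not sustainable.

No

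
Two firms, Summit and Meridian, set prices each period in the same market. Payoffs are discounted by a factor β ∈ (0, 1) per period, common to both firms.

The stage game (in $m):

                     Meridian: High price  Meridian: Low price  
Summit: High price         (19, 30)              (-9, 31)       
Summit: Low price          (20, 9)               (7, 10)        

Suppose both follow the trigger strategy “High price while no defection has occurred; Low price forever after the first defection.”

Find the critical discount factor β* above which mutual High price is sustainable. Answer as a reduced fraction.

For Summit: deviation gain 20−19 = 1, per-period punishment loss 19−7 = 12. IC gives β ≥ 1/13.
For Meridian: gain 1, loss 20 per period, so β ≥ 1/21.
The tighter constraint is Summit's, so cooperation needs β ≥ 1/13.

1/13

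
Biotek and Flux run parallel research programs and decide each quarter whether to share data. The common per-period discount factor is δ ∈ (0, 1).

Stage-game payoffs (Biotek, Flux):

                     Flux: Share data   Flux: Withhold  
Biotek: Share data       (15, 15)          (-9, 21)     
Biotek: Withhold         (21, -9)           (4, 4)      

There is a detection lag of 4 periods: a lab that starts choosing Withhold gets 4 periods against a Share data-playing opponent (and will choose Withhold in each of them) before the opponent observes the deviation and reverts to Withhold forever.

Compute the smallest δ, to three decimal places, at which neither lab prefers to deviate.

0.771

A deviator earns 21 for 4 periods, then 4 forever; cooperating earns 15 forever. Multiplying the IC by (1−δ):
15 ≥ 21(1−δ^4) + 4δ^4, so 17·δ^4 ≥ 6 and δ^4 ≥ 6/17.
δ ≥ (6/17)^(1/4) ≈ 0.771.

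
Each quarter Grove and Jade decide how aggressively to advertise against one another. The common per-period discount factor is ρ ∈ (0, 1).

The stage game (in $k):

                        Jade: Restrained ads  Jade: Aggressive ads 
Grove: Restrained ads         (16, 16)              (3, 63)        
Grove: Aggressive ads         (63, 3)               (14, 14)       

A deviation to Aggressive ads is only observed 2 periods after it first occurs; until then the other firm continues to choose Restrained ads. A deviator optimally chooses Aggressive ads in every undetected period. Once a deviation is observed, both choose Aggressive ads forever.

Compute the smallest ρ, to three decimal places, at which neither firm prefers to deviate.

0.979

A deviator earns 63 for 2 periods, then 14 forever; cooperating earns 16 forever. Multiplying the IC by (1−ρ):
16 ≥ 63(1−ρ^2) + 14ρ^2, so 49·ρ^2 ≥ 47 and ρ^2 ≥ 47/49.
ρ ≥ (47/49)^(1/2) ≈ 0.979.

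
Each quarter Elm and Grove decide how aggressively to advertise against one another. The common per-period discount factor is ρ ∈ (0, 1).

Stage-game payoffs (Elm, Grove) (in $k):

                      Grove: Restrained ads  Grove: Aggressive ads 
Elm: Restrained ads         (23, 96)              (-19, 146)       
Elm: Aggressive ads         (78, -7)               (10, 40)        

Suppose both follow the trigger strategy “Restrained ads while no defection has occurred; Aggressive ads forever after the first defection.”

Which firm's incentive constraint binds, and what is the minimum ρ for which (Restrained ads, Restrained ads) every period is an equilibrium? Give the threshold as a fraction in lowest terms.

Elm's threshold: (78−23)/(78−10) = 55/68.
Grove's threshold: (146−96)/(146−40) = 25/53.
55/68 > 25/53, so Elm binds and ρ* = 55/68.

Elm; ρ ≥ 55/68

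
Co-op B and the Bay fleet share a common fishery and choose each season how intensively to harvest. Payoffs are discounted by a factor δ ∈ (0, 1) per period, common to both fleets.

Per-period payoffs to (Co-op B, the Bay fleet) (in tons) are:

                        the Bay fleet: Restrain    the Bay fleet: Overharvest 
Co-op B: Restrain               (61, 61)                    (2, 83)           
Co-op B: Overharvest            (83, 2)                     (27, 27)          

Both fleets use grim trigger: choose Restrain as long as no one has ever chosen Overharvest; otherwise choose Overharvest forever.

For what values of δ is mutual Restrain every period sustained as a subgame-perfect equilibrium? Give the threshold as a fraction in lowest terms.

One-period gain from deviating is 83 − 61 = 22. The loss is 61 − 27 = 34 in every subsequent period, with present value 34·δ/(1−δ).
Deviation is unprofitable when 34·δ/(1−δ) ≥ 22, i.e. δ/(1−δ) ≥ 11/17.
Equivalently δ ≥ 22/(22+34) = 11/28.

11/28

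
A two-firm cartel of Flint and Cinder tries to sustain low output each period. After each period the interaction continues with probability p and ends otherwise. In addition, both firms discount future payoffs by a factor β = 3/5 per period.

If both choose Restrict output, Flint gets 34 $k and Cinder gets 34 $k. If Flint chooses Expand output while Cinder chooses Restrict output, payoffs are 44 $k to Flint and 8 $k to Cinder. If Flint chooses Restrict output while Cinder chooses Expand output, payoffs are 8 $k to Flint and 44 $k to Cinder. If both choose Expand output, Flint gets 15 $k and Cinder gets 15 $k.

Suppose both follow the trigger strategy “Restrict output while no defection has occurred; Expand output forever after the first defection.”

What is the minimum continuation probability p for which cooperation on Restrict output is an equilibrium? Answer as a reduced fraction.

With continuation probability p and discount β, the effective per-period discount factor is βp.
Grim-trigger IC: βp ≥ (44−34)/(44−15) = 10/29.
So p ≥ (10/29)/(3/5) = 50/87.

50/87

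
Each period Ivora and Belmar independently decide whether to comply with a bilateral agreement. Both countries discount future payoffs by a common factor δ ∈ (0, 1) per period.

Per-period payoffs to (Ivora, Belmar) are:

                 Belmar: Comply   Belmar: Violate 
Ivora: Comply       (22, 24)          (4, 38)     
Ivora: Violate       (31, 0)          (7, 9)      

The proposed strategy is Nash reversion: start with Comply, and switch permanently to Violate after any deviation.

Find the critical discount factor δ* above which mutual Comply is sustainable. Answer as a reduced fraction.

Ivora's threshold: (31−22)/(31−7) = 3/8.
Belmar's threshold: (38−24)/(38−9) = 14/29.
3/8 < 14/29, so Belmar binds and δ* = 14/29.

14/29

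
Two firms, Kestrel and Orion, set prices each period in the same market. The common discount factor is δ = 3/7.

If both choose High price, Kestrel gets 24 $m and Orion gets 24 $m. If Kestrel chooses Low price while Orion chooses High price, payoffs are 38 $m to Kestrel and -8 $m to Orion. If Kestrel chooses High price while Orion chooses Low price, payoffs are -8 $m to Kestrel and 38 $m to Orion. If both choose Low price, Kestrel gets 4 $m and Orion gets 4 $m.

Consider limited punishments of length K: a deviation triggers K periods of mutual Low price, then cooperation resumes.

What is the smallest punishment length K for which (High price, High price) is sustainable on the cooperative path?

Need Σ_{k=1}^{K} δ^k ≥ (38−24)/(24−4) = 0.7000 at δ = 3/7.
At K = 3 the sum is 0.6910 < 0.7000; at K = 4 it is 0.7247 ≥ 0.7000.
So the minimum punishment length is K = 4.

4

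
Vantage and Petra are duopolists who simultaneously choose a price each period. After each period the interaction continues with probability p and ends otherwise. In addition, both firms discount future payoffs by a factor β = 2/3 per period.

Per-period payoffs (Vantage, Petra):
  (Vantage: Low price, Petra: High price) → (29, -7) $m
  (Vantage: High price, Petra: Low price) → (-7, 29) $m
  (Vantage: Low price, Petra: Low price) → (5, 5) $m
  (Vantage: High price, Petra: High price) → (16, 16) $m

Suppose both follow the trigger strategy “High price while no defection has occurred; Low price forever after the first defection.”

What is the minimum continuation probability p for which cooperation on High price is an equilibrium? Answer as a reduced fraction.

13/16

With continuation probability p and discount β, the effective per-period discount factor is βp.
Grim-trigger IC: βp ≥ (29−16)/(29−5) = 13/24.
So p ≥ (13/24)/(2/3) = 13/16.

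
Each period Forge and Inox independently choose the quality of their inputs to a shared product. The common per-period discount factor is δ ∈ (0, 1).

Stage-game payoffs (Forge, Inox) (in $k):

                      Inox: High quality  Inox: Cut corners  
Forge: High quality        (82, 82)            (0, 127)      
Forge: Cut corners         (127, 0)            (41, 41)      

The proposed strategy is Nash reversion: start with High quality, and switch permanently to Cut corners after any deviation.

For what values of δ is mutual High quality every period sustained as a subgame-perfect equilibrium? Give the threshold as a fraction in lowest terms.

82/(1−δ) ≥ 127 + 41δ/(1−δ)
82 ≥ 127 − 86δ
δ ≥ 45/86.

45/86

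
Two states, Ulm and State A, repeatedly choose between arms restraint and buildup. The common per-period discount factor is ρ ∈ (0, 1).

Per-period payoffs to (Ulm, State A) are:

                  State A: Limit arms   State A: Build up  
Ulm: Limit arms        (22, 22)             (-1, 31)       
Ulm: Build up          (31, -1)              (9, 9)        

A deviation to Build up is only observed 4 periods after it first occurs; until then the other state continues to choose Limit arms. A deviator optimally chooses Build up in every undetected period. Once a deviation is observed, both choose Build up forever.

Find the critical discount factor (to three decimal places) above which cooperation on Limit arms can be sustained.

Deviating for the 4 undetected periods gains 31−22 = 9 per period over cooperation, then loses 22−9 = 13 per period forever once punishment starts.
Gain: 9(1 + ρ + … + ρ^3); loss: 13·ρ^4/(1−ρ).
No profitable deviation ⇔ 9(1−ρ^4) ≤ 13·ρ^4, i.e. ρ^4 ≥ 9/(9+13) = 9/22.
Hence ρ ≥ (9/22)^(1/4) ≈ 0.800.

0.800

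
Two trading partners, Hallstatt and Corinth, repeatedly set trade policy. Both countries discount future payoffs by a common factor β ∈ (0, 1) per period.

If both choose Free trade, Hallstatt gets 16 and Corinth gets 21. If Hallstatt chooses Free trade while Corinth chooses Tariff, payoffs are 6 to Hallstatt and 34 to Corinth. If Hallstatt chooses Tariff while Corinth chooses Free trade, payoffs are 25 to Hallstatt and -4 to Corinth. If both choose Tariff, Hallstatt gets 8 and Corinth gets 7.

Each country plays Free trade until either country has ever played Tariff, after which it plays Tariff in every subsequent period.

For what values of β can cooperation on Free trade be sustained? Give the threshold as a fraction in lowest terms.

Hallstatt's threshold: (25−16)/(25−8) = 9/17.
Corinth's threshold: (34−21)/(34−7) = 13/27.
9/17 > 13/27, so Hallstatt binds and β* = 9/17.

9/17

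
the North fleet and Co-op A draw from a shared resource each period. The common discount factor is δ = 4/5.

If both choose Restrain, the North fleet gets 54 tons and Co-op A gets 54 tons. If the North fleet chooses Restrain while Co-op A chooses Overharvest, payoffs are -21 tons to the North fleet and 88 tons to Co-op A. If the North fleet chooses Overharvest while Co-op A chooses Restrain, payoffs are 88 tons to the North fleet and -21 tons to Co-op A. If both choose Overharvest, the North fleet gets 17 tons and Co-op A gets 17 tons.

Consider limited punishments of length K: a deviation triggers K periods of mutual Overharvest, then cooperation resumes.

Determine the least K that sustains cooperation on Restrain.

Need Σ_{k=1}^{K} δ^k ≥ (88−54)/(54−17) = 0.9189 at δ = 4/5.
At K = 1 the sum is 0.8000 < 0.9189; at K = 2 it is 1.4400 ≥ 0.9189.
So the minimum punishment length is K = 2.

2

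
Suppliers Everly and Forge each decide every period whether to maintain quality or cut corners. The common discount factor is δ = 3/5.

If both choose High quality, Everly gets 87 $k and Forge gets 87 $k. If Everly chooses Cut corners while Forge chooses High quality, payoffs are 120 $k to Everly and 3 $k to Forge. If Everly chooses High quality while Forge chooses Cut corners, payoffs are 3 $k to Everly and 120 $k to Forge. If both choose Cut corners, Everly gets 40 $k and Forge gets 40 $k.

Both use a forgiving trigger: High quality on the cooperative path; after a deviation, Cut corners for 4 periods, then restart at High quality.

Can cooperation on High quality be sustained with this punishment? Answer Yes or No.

A one-shot deviation gives 120 now, then 40 for 4 periods, then back to 87.
Gain from deviating: (120−87) today; loss: (87−40) in each of the next 4 periods.
No-deviation condition: (87−40)(δ+…+δ^4) ≥ 120−87, i.e. δ+…+δ^4 ≥ 33/47.
At δ = 3/5: δ+…+δ^4 = 1.3056 ≥ 0.7021.
So cooperation is sustainable.

Yes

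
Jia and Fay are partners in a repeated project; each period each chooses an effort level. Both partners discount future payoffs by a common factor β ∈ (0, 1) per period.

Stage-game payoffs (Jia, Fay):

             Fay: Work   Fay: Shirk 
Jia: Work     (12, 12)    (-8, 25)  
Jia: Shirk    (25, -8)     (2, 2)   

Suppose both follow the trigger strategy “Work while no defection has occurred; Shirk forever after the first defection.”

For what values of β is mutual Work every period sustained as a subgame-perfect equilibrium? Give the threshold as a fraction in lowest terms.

13/23

Cooperation forever yields 12 each period: 12/(1−β).
Deviating yields 25 once, then 2 forever: 25 + 2β/(1−β).
No profitable deviation requires 12/(1−β) ≥ 25 + 2β/(1−β).
Multiplying by (1−β): 12 ≥ 25(1−β) + 2β = 25 − 23β.
So 23β ≥ 13, i.e. β ≥ 13/23.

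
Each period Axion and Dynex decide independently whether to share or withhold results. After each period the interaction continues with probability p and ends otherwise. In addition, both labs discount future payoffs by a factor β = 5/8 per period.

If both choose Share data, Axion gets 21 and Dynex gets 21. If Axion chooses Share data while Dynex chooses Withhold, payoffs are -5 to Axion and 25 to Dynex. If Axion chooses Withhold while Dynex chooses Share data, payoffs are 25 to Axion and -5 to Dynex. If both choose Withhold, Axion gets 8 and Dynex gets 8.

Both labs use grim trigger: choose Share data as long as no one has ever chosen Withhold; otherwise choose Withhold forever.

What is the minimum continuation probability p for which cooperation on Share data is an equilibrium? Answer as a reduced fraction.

32/85

Expected continuation weight on next period's payoff is β·p = 5/8·p, which plays the role of the discount factor.
Cooperation requires 5/8·p ≥ (25−21)/(25−8) = 4/17, hence p ≥ 32/85.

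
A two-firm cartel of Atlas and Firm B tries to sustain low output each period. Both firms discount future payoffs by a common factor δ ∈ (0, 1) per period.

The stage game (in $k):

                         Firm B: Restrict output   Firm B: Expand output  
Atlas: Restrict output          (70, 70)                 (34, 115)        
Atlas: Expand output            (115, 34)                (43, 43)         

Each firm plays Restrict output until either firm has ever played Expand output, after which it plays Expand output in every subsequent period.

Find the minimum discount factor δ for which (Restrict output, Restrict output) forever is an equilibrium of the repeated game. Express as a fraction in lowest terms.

5/8

Under grim trigger the critical discount factor is (T−C)/(T−P) with T = 115, C = 70, P = 43.
δ* = (115−70)/(115−43) = 45/72 = 5/8.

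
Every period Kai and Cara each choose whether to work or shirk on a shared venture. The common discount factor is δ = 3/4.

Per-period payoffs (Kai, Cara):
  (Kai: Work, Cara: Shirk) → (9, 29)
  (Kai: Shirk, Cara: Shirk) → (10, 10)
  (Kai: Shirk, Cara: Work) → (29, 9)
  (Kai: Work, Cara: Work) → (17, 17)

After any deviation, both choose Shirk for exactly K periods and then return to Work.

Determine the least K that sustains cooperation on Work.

3

Need Σ_{k=1}^{K} δ^k ≥ (29−17)/(17−10) = 1.7143 at δ = 3/4.
At K = 2 the sum is 1.3125 < 1.7143; at K = 3 it is 1.7344 ≥ 1.7143.
So the minimum punishment length is K = 3.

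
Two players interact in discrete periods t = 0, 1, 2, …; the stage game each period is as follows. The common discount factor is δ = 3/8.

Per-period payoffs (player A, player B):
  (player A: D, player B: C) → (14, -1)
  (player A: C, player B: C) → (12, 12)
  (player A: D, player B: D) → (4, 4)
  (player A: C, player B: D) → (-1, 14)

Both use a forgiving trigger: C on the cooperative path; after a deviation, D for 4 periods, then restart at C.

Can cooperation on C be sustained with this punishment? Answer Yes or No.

Yes

Comparing payoff streams over the 5 periods until play realigns: cooperate → 12(1+δ+…+δ^4); deviate → 14 + 4(δ+…+δ^4).
Cooperation is sustained iff (12−4)(δ+…+δ^4) ≥ 14−12.
δ+…+δ^4 = 3/8·(1−(3/8)^4)/(1−3/8) = 0.5881, and (14−12)/(12−4) = 0.2500.
0.5881 ≥ 0.2500, so cooperation is sustainable.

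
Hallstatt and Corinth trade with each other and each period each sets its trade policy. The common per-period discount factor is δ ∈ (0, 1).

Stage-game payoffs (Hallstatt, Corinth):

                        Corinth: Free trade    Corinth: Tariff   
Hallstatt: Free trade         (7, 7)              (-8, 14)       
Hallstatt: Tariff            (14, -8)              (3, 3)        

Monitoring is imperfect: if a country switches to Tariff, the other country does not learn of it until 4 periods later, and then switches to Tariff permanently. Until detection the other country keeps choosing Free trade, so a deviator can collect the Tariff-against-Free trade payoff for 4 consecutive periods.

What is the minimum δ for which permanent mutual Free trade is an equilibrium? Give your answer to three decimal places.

0.893

The best deviation is to choose Tariff for all 4 undetected periods, earning 14 each, then 3 forever once detected.
Deviation value: 14(1−δ^4)/(1−δ) + 3δ^4/(1−δ); cooperation value: 7/(1−δ).
IC: 7 ≥ 14(1−δ^4) + 3δ^4 = 14 − 11δ^4.
So δ^4 ≥ 7/11, giving δ ≥ (7/11)^(1/4) ≈ 0.893.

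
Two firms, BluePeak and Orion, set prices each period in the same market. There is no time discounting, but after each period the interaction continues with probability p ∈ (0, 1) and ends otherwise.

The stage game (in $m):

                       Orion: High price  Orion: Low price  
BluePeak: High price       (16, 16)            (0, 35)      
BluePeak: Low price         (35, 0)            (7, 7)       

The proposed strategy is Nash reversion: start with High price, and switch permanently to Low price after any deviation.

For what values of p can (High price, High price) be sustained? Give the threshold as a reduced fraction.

Expected cooperation value is 16 + p·16 + p²·16 + … = 16/(1−p); deviation gives 35 + p·7/(1−p).
16 ≥ 35(1−p) + 7p ⇒ 28p ≥ 19 ⇒ p ≥ 19/28.

19/28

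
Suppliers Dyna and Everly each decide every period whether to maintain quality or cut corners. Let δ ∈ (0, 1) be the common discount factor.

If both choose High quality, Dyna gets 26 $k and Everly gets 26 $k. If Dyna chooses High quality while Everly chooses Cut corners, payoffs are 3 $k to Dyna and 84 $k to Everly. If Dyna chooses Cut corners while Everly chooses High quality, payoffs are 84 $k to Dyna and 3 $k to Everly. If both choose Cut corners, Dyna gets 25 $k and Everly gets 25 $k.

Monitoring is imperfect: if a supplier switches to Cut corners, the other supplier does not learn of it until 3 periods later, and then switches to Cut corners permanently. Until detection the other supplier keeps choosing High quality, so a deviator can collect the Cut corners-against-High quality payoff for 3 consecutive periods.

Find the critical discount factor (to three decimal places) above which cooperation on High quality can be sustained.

Deviating for the 3 undetected periods gains 84−26 = 58 per period over cooperation, then loses 26−25 = 1 per period forever once punishment starts.
Gain: 58(1 + δ + … + δ^2); loss: 1·δ^3/(1−δ).
No profitable deviation ⇔ 58(1−δ^3) ≤ 1·δ^3, i.e. δ^3 ≥ 58/(58+1) = 58/59.
Hence δ ≥ (58/59)^(1/3) ≈ 0.994.

0.994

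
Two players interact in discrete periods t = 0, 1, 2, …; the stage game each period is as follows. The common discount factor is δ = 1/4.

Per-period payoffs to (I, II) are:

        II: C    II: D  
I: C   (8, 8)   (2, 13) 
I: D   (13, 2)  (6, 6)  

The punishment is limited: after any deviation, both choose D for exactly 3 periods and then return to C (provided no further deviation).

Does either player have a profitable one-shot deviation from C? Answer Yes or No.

A one-shot deviation gives 13 now, then 6 for 3 periods, then back to 8.
Gain from deviating: (13−8) today; loss: (8−6) in each of the next 3 periods.
No-deviation condition: (8−6)(δ+…+δ^3) ≥ 13−8, i.e. δ+…+δ^3 ≥ 5/2.
At δ = 1/4: δ+…+δ^3 = 0.3281 < 2.5000.
So cooperation is not sustainable.

Yes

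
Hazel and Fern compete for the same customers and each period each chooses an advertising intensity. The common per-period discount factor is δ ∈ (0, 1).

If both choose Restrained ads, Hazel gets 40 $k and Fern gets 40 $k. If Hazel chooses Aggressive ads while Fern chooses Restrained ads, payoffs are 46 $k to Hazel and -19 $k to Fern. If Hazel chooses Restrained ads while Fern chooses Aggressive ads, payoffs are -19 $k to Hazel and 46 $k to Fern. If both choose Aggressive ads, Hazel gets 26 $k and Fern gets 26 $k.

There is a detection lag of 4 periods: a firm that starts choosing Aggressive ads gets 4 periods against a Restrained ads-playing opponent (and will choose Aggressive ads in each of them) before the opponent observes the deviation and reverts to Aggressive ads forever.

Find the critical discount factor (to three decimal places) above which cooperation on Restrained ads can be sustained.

0.740

The best deviation is to choose Aggressive ads for all 4 undetected periods, earning 46 each, then 26 forever once detected.
Deviation value: 46(1−δ^4)/(1−δ) + 26δ^4/(1−δ); cooperation value: 40/(1−δ).
IC: 40 ≥ 46(1−δ^4) + 26δ^4 = 46 − 20δ^4.
So δ^4 ≥ 6/20 = 3/10, giving δ ≥ (3/10)^(1/4) ≈ 0.740.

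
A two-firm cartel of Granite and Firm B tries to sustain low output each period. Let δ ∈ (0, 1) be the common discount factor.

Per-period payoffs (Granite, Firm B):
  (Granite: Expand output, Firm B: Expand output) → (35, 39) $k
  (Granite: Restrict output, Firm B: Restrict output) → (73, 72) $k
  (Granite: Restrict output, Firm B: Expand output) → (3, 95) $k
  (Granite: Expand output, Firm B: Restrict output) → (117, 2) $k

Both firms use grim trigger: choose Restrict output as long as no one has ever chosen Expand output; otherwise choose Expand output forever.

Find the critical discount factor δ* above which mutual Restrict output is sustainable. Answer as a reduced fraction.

For Granite: deviation gain 117−73 = 44, per-period punishment loss 73−35 = 38. IC gives δ ≥ 44/82 = 22/41.
For Firm B: gain 23, loss 33 per period, so δ ≥ 23/56.
The tighter constraint is Granite's, so cooperation needs δ ≥ 22/41.

22/41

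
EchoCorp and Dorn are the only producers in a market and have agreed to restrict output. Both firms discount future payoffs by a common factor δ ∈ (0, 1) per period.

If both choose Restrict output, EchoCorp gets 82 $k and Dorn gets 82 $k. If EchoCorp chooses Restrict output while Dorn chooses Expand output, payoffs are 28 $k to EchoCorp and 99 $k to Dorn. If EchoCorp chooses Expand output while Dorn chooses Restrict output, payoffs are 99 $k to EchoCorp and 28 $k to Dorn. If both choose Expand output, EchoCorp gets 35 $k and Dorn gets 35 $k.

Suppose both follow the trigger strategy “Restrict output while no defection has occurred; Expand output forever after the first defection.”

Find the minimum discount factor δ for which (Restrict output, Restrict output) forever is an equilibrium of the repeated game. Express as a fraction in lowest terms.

One-period gain from deviating is 99 − 82 = 17. The loss is 82 − 35 = 47 in every subsequent period, with present value 47·δ/(1−δ).
Deviation is unprofitable when 47·δ/(1−δ) ≥ 17, i.e. δ/(1−δ) ≥ 17/47.
Equivalently δ ≥ 17/(17+47) = 17/64.

17/64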